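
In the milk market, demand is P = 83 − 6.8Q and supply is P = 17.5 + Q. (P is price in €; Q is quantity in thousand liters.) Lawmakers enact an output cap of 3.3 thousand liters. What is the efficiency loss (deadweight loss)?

€101.34 thousand

Competitive equilibrium: 83 − 6.8Q = 17.5 + Q → Q* = 8.3974, P* = 25.8974.
At Q = 3.3: demand price = 83 − 6.8·3.3 = 60.56; supply price = 17.5 + 1·3.3 = 20.8.
ΔQ = 8.3974 − 3.3 = 5.0974; wedge = 60.56 − 20.8 = 39.76.
Deadweight loss = ½ × 5.0974 × 39.76 = €101.34 thousand.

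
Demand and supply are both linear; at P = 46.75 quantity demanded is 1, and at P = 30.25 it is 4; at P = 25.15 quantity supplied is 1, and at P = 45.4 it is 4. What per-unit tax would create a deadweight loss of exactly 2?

Demand slope = (30.25 − 46.75)/(4 − 1) = −5.5, so P = 52.25 − 5.5Q.
Supply slope = (45.4 − 25.15)/(4 − 1) = 6.75, so P = 18.4 + 6.75Q.
Competitive equilibrium: 52.25 − 5.5Q = 18.4 + 6.75Q → Q* = 2.7633, P* = 37.052.
A tax t gives ΔQ = t/12.25 and wedge t, so DWL = t²/24.5.
t²/24.5 = 2 → t² = 49 → t = 7.

7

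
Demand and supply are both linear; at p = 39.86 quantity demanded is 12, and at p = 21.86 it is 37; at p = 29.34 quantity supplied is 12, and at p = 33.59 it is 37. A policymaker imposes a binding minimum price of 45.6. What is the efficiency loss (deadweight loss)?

174.32

Demand slope = (21.86 − 39.86)/(37 − 12) = −0.72, so p = 48.5 − 0.72q.
Supply slope = (33.59 − 29.34)/(37 − 12) = 0.17, so p = 27.3 + 0.17q.
Competitive equilibrium: 48.5 − 0.72q = 27.3 + 0.17q → q* = 23.8202, p* = 31.3494.
At the floor p = 45.6, quantity demanded = (48.5 − 45.6)/0.72 = 4.0278.
Sellers' marginal cost at q' = 4.0278: 27.3 + 0.17·4.0278 = 27.9847.
Δq = 23.8202 − 4.0278 = 19.7924; wedge = 45.6 − 27.9847 = 17.6153.
Welfare loss = ½ × 19.7924 × 17.6153 = 174.32.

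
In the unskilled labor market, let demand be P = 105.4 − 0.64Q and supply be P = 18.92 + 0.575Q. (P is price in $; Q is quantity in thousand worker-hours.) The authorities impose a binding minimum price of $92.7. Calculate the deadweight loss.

Competitive equilibrium: 105.4 − 0.64Q = 18.92 + 0.575Q → Q* = 71.177, P* = 59.8467.
At the floor P = 92.7, quantity demanded = (105.4 − 92.7)/0.64 = 19.8438.
Sellers' marginal cost at Q' = 19.8438: 18.92 + 0.575·19.8438 = 30.3302.
ΔQ = 71.177 − 19.8438 = 51.3332; wedge = 92.7 − 30.3302 = 62.3698.
The triangle = ½ × 51.3332 × 62.3698 = $1600.82 thousand.

$1600.82 thousand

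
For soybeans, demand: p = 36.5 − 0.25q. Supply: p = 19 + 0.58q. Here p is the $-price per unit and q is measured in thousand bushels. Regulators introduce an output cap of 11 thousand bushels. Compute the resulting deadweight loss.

Competitive equilibrium: 36.5 − 0.25q = 19 + 0.58q → q* = 21.0843, p* = 31.2289.
At q = 11: demand price = 36.5 − 0.25·11 = 33.75; supply price = 19 + 0.58·11 = 25.38.
Δq = 21.0843 − 11 = 10.0843; wedge = 33.75 − 25.38 = 8.37.
The triangle = ½ × 10.0843 × 8.37 = $42.20 thousand.

$42.20 thousand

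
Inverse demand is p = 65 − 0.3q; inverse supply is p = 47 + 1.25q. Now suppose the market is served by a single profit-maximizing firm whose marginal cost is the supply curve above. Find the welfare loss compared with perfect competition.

Competitive equilibrium: 65 − 0.3q = 47 + 1.25q → q* = 11.6129, p* = 61.5161.
Marginal revenue: MR = 65 − 0.6q. Set MR = MC: 65 − 0.6q = 47 + 1.25q → q_m = 9.7297.
Price p_m = 65 − 0.3·9.7297 = 62.0811; MC(q_m) = 47 + 1.25·9.7297 = 59.1621.
Competitive q* = 11.6129, so Δq = 1.8832; wedge = 62.0811 − 59.1621 = 2.919.
Deadweight loss = ½ × 1.8832 × 2.919 = 2.75.

2.75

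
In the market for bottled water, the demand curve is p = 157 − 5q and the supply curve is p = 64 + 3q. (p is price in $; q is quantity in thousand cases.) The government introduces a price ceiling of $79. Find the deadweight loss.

Competitive equilibrium: 157 − 5q = 64 + 3q → q* = 11.625, p* = 98.875.
At the ceiling p = 79, quantity supplied = (79 − 64)/3 = 5.
Willingness to pay at q' = 5: 157 − 5·5 = 132.
Δq = 11.625 − 5 = 6.625; wedge = 132 − 79 = 53.
The triangle = ½ × 6.625 × 53 = $175.56 thousand.

$175.56 thousand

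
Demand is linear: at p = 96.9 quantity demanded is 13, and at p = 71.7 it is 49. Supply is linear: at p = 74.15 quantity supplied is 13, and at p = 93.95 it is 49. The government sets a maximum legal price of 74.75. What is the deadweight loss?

Demand slope = (71.7 − 96.9)/(49 − 13) = −0.7, so p = 106 − 0.7q.
Supply slope = (93.95 − 74.15)/(49 − 13) = 0.55, so p = 67 + 0.55q.
Competitive equilibrium: 106 − 0.7q = 67 + 0.55q → q* = 31.2, p* = 84.16.
At the ceiling p = 74.75, quantity supplied = (74.75 − 67)/0.55 = 14.0909.
Willingness to pay at q' = 14.0909: 106 − 0.7·14.0909 = 96.1364.
Δq = 31.2 − 14.0909 = 17.1091; wedge = 96.1364 − 74.75 = 21.3864.
DWL = ½ × 17.1091 × 21.3864 = 182.95.

182.95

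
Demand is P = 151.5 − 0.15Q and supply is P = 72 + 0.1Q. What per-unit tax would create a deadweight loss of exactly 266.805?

Competitive equilibrium: 151.5 − 0.15Q = 72 + 0.1Q → Q* = 318, P* = 103.8.
A tax t gives ΔQ = t/0.25 and wedge t, so DWL = t²/0.5.
t²/0.5 = 266.805 → t² = 133.4025 → t = 11.55.

11.55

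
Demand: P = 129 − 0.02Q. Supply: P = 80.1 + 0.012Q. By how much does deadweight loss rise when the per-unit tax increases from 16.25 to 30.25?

10171.875

Competitive equilibrium: 129 − 0.02Q = 80.1 + 0.012Q → Q* = 1528.125, P* = 98.4375.
For a per-unit tax t: ΔQ = t/0.032, so DWL = ½·t·(t/0.032) = t²/0.064.
At t = 16.25: DWL = 4125.977. At t = 30.25: DWL = 14297.852.
Increase = 14297.852 − 4125.977 = 10171.875.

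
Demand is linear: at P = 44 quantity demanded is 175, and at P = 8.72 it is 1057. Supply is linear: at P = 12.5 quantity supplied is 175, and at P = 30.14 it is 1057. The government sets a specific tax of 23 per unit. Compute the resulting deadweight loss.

4408.33

Demand slope = (8.72 − 44)/(1057 − 175) = −0.04, so P = 51 − 0.04Q.
Supply slope = (30.14 − 12.5)/(1057 − 175) = 0.02, so P = 9 + 0.02Q.
Competitive equilibrium: 51 − 0.04Q = 9 + 0.02Q → Q* = 700, P* = 23.
With the tax, the buyer price exceeds the seller price by 23: (51 − 0.04Q) − (9 + 0.02Q) = 23 → Q' = 316.6667.
ΔQ = 700 − 316.6667 = 383.3333; the wedge equals the tax, 23.
DWL = ½ × 383.3333 × 23 = 4408.33.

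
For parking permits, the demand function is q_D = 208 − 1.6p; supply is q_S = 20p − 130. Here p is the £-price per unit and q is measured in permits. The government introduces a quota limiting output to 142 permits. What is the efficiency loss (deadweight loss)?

In inverse form: demand p = 130 − 0.625q, supply p = 6.5 + 0.05q.
Competitive equilibrium: 130 − 0.625q = 6.5 + 0.05q → q* = 182.963, p* = 15.6481.
At q = 142: demand price = 130 − 0.625·142 = 41.25; supply price = 6.5 + 0.05·142 = 13.6.
Δq = 182.963 − 142 = 40.963; wedge = 41.25 − 13.6 = 27.65.
DWL = ½ × 40.963 × 27.65 = £566.31.

£566.31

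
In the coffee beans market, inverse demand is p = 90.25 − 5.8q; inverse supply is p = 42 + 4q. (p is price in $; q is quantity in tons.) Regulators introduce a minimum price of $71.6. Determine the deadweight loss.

Competitive equilibrium: 90.25 − 5.8q = 42 + 4q → q* = 4.9235, p* = 61.6939.
At the floor p = 71.6, quantity demanded = (90.25 − 71.6)/5.8 = 3.2155.
Sellers' marginal cost at q' = 3.2155: 42 + 4·3.2155 = 54.862.
Δq = 4.9235 − 3.2155 = 1.708; wedge = 71.6 − 54.862 = 16.738.
Welfare loss = ½ × 1.708 × 16.738 = $14.29.

$14.29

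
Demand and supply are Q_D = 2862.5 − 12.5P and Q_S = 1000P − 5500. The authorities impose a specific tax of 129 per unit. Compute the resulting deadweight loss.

102722.22

In inverse form: demand P = 229 − 0.08Q, supply P = 5.5 + 0.001Q.
Competitive equilibrium: 229 − 0.08Q = 5.5 + 0.001Q → Q* = 2759.2593, P* = 8.2593.
With the tax, the buyer price exceeds the seller price by 129: (229 − 0.08Q) − (5.5 + 0.001Q) = 129 → Q' = 1166.6667.
ΔQ = 2759.2593 − 1166.6667 = 1592.5926; the wedge equals the tax, 129.
The triangle = ½ × 1592.5926 × 129 = 102722.22.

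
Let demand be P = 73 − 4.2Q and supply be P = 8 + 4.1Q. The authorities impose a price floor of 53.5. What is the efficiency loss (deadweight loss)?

Competitive equilibrium: 73 − 4.2Q = 8 + 4.1Q → Q* = 7.8313, P* = 40.1084.
At the floor P = 53.5, quantity demanded = (73 − 53.5)/4.2 = 4.6429.
Sellers' marginal cost at Q' = 4.6429: 8 + 4.1·4.6429 = 27.0359.
ΔQ = 7.8313 − 4.6429 = 3.1884; wedge = 53.5 − 27.0359 = 26.4641.
Welfare loss = ½ × 3.1884 × 26.4641 = 42.19.

42.19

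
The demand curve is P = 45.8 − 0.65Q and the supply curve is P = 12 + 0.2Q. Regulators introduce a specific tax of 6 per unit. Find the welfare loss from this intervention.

Competitive equilibrium: 45.8 − 0.65Q = 12 + 0.2Q → Q* = 39.7647, P* = 19.9529.
With the tax, the buyer price exceeds the seller price by 6: (45.8 − 0.65Q) − (12 + 0.2Q) = 6 → Q' = 32.7059.
ΔQ = 39.7647 − 32.7059 = 7.0588; the wedge equals the tax, 6.
Deadweight loss = ½ × 7.0588 × 6 = 21.18.

21.18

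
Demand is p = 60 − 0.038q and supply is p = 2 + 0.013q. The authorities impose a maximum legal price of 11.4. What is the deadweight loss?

Competitive equilibrium: 60 − 0.038q = 2 + 0.013q → q* = 1137.2549, p* = 16.7843.
At the ceiling p = 11.4, quantity supplied = (11.4 − 2)/0.013 = 723.0769.
Willingness to pay at q' = 723.0769: 60 − 0.038·723.0769 = 32.5231.
Δq = 1137.2549 − 723.0769 = 414.178; wedge = 32.5231 − 11.4 = 21.1231.
Deadweight loss = ½ × 414.178 × 21.1231 = 4374.36.

4374.36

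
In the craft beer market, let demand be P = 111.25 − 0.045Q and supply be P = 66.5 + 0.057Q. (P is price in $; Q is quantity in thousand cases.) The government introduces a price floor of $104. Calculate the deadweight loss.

Competitive equilibrium: 111.25 − 0.045Q = 66.5 + 0.057Q → Q* = 438.7255, P* = 91.5074.
At the floor P = 104, quantity demanded = (111.25 − 104)/0.045 = 161.1111.
Sellers' marginal cost at Q' = 161.1111: 66.5 + 0.057·161.1111 = 75.6833.
ΔQ = 438.7255 − 161.1111 = 277.6144; wedge = 104 − 75.6833 = 28.3167.
DWL = ½ × 277.6144 × 28.3167 = $3930.56 thousand.

$3930.56 thousand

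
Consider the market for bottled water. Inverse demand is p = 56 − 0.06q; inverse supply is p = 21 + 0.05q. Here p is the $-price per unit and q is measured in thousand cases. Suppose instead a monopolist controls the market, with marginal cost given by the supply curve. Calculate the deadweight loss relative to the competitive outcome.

$693.61 thousand

Competitive equilibrium: 56 − 0.06q = 21 + 0.05q → q* = 318.18182, p* = 36.90909.
Marginal revenue: MR = 56 − 0.12q. Set MR = MC: 56 − 0.12q = 21 + 0.05q → q_m = 205.88235.
Price p_m = 56 − 0.06·205.88235 = 43.64706; MC(q_m) = 21 + 0.05·205.88235 = 31.29412.
Competitive q* = 318.18182, so Δq = 112.29947; wedge = 43.64706 − 31.29412 = 12.35294.
DWL = ½ × 112.29947 × 12.35294 = $693.61 thousand.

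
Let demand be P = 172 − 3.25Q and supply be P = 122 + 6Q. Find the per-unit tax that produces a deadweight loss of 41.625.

Competitive equilibrium: 172 − 3.25Q = 122 + 6Q → Q* = 5.4054, P* = 154.4324.
A tax t gives ΔQ = t/9.25 and wedge t, so DWL = t²/18.5.
t²/18.5 = 41.625 → t² = 770.0625 → t = 27.75.

27.75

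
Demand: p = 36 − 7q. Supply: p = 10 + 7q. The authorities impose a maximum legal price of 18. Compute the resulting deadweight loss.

3.57

Competitive equilibrium: 36 − 7q = 10 + 7q → q* = 1.8571, p* = 23.
At the ceiling p = 18, quantity supplied = (18 − 10)/7 = 1.1429.
Willingness to pay at q' = 1.1429: 36 − 7·1.1429 = 27.9997.
Δq = 1.8571 − 1.1429 = 0.7142; wedge = 27.9997 − 18 = 9.9997.
DWL = ½ × 0.7142 × 9.9997 = 3.57.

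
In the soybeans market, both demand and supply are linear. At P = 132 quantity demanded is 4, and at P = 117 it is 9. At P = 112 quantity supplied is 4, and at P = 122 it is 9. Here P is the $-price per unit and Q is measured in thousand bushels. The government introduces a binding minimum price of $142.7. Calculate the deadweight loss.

$143.14 thousand

Demand slope = (117 − 132)/(9 − 4) = −3, so P = 144 − 3Q.
Supply slope = (122 − 112)/(9 − 4) = 2, so P = 104 + 2Q.
Competitive equilibrium: 144 − 3Q = 104 + 2Q → Q* = 8, P* = 120.
At the floor P = 142.7, quantity demanded = (144 − 142.7)/3 = 0.4333.
Sellers' marginal cost at Q' = 0.4333: 104 + 2·0.4333 = 104.8666.
ΔQ = 8 − 0.4333 = 7.5667; wedge = 142.7 − 104.8666 = 37.8334.
Deadweight loss = ½ × 7.5667 × 37.8334 = $143.14 thousand.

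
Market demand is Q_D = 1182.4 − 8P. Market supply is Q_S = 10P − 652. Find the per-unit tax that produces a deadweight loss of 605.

In inverse form: demand P = 147.8 − 0.125Q, supply P = 65.2 + 0.1Q.
Competitive equilibrium: 147.8 − 0.125Q = 65.2 + 0.1Q → Q* = 367.1111, P* = 101.9111.
A tax t gives ΔQ = t/0.225 and wedge t, so DWL = t²/0.45.
t²/0.45 = 605 → t² = 272.25 → t = 16.5.

16.5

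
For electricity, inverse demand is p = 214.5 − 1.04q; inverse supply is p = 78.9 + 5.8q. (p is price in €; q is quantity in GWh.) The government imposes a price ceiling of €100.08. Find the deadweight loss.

Competitive equilibrium: 214.5 − 1.04q = 78.9 + 5.8q → q* = 19.8246, p* = 193.8825.
At the ceiling p = 100.08, quantity supplied = (100.08 − 78.9)/5.8 = 3.6517.
Willingness to pay at q' = 3.6517: 214.5 − 1.04·3.6517 = 210.7022.
Δq = 19.8246 − 3.6517 = 16.1729; wedge = 210.7022 − 100.08 = 110.6222.
DWL = ½ × 16.1729 × 110.6222 = €894.54.

€894.54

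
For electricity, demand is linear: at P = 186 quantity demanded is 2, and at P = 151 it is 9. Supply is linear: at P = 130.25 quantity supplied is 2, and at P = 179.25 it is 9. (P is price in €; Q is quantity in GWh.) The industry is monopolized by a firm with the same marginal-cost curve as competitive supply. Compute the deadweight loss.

Demand slope = (151 − 186)/(9 − 2) = −5, so P = 196 − 5Q.
Supply slope = (179.25 − 130.25)/(9 − 2) = 7, so P = 116.25 + 7Q.
Competitive equilibrium: 196 − 5Q = 116.25 + 7Q → Q* = 6.6458, P* = 162.7708.
Marginal revenue: MR = 196 − 10Q. Set MR = MC: 196 − 10Q = 116.25 + 7Q → Q_m = 4.6912.
Price P_m = 196 − 5·4.6912 = 172.544; MC(Q_m) = 116.25 + 7·4.6912 = 149.0884.
Competitive Q* = 6.6458, so ΔQ = 1.9546; wedge = 172.544 − 149.0884 = 23.4556.
Welfare loss = ½ × 1.9546 × 23.4556 = €22.92.

€22.92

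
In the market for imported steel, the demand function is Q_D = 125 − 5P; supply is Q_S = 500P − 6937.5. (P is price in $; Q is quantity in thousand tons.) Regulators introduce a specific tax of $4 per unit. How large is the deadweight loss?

$39.60 thousand

In inverse form: demand P = 25 − 0.2Q, supply P = 13.875 + 0.002Q.
Competitive equilibrium: 25 − 0.2Q = 13.875 + 0.002Q → Q* = 55.0743, P* = 13.9851.
With the tax, the buyer price exceeds the seller price by 4: (25 − 0.2Q) − (13.875 + 0.002Q) = 4 → Q' = 35.2723.
ΔQ = 55.0743 − 35.2723 = 19.802; the wedge equals the tax, 4.
DWL = ½ × 19.802 × 4 = $39.60 thousand.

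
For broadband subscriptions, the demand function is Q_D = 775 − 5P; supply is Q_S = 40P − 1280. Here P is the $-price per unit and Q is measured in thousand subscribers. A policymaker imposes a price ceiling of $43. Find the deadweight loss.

$1280 thousand

In inverse form: demand P = 155 − 0.2Q, supply P = 32 + 0.025Q.
Competitive equilibrium: 155 − 0.2Q = 32 + 0.025Q → Q* = 546.6667, P* = 45.6667.
At the ceiling P = 43, quantity supplied = (43 − 32)/0.025 = 440.
Willingness to pay at Q' = 440: 155 − 0.2·440 = 67.
ΔQ = 546.6667 − 440 = 106.6667; wedge = 67 − 43 = 24.
The triangle = ½ × 106.6667 × 24 = $1280 thousand.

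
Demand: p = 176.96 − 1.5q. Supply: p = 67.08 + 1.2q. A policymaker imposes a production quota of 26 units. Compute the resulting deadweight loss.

Competitive equilibrium: 176.96 − 1.5q = 67.08 + 1.2q → q* = 40.6963, p* = 115.9156.
At q = 26: demand price = 176.96 − 1.5·26 = 137.96; supply price = 67.08 + 1.2·26 = 98.28.
Δq = 40.6963 − 26 = 14.6963; wedge = 137.96 − 98.28 = 39.68.
Welfare loss = ½ × 14.6963 × 39.68 = 291.57.

291.57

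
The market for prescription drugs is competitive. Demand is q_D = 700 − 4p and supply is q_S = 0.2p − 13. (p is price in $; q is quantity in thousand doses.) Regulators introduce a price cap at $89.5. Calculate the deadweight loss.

$676.41 thousand

In inverse form: demand p = 175 − 0.25q, supply p = 65 + 5q.
Competitive equilibrium: 175 − 0.25q = 65 + 5q → q* = 20.9524, p* = 169.7619.
At the ceiling p = 89.5, quantity supplied = (89.5 − 65)/5 = 4.9.
Willingness to pay at q' = 4.9: 175 − 0.25·4.9 = 173.775.
Δq = 20.9524 − 4.9 = 16.0524; wedge = 173.775 − 89.5 = 84.275.
Welfare loss = ½ × 16.0524 × 84.275 = $676.41 thousand.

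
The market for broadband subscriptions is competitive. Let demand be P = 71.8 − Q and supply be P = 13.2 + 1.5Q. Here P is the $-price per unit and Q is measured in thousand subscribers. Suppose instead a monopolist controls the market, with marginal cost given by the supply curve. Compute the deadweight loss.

$56.06 thousand

Competitive equilibrium: 71.8 − Q = 13.2 + 1.5Q → Q* = 23.44, P* = 48.36.
Marginal revenue: MR = 71.8 − 2Q. Set MR = MC: 71.8 − 2Q = 13.2 + 1.5Q → Q_m = 16.7429.
Price P_m = 71.8 − 1·16.7429 = 55.0571; MC(Q_m) = 13.2 + 1.5·16.7429 = 38.3144.
Competitive Q* = 23.44, so ΔQ = 6.6971; wedge = 55.0571 − 38.3144 = 16.7427.
Deadweight loss = ½ × 6.6971 × 16.7427 = $56.06 thousand.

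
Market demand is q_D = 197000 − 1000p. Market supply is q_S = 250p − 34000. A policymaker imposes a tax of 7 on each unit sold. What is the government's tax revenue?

In inverse form: demand p = 197 − 0.001q, supply p = 136 + 0.004q.
Competitive equilibrium: 197 − 0.001q = 136 + 0.004q → q* = 12200, p* = 184.8.
With the tax, the buyer price exceeds the seller price by 7: (197 − 0.001q) − (136 + 0.004q) = 7 → q' = 10800.
Tax revenue = 7 × 10800 = 75600.

75600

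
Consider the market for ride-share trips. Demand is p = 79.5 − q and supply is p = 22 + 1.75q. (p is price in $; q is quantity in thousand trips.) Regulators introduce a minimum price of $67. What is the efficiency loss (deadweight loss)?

$97.23 thousand

Competitive equilibrium: 79.5 − q = 22 + 1.75q → q* = 20.9091, p* = 58.5909.
At the floor p = 67, quantity demanded = (79.5 − 67)/1 = 12.5.
Sellers' marginal cost at q' = 12.5: 22 + 1.75·12.5 = 43.875.
Δq = 20.9091 − 12.5 = 8.4091; wedge = 67 − 43.875 = 23.125.
Welfare loss = ½ × 8.4091 × 23.125 = $97.23 thousand.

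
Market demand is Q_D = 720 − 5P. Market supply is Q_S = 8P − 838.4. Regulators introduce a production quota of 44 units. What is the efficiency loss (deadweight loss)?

In inverse form: demand P = 144 − 0.2Q, supply P = 104.8 + 0.125Q.
Competitive equilibrium: 144 − 0.2Q = 104.8 + 0.125Q → Q* = 120.6154, P* = 119.8769.
At Q = 44: demand price = 144 − 0.2·44 = 135.2; supply price = 104.8 + 0.125·44 = 110.3.
ΔQ = 120.6154 − 44 = 76.6154; wedge = 135.2 − 110.3 = 24.9.
Welfare loss = ½ × 76.6154 × 24.9 = 953.86.

953.86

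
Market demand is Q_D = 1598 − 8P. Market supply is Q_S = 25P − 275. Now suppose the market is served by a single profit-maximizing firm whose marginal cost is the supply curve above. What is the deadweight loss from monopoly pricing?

20057.83

In inverse form: demand P = 199.75 − 0.125Q, supply P = 11 + 0.04Q.
Competitive equilibrium: 199.75 − 0.125Q = 11 + 0.04Q → Q* = 1143.93939, P* = 56.75758.
Marginal revenue: MR = 199.75 − 0.25Q. Set MR = MC: 199.75 − 0.25Q = 11 + 0.04Q → Q_m = 650.86207.
Price P_m = 199.75 − 0.125·650.86207 = 118.39224; MC(Q_m) = 11 + 0.04·650.86207 = 37.03448.
Competitive Q* = 1143.93939, so ΔQ = 493.07732; wedge = 118.39224 − 37.03448 = 81.35776.
Welfare loss = ½ × 493.07732 × 81.35776 = 20057.83.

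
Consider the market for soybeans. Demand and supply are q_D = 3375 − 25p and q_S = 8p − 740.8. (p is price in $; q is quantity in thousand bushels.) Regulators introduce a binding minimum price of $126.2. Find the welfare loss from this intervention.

In inverse form: demand p = 135 − 0.04q, supply p = 92.6 + 0.125q.
Competitive equilibrium: 135 − 0.04q = 92.6 + 0.125q → q* = 256.9697, p* = 124.7212.
At the floor p = 126.2, quantity demanded = (135 − 126.2)/0.04 = 220.
Sellers' marginal cost at q' = 220: 92.6 + 0.125·220 = 120.1.
Δq = 256.9697 − 220 = 36.9697; wedge = 126.2 − 120.1 = 6.1.
Deadweight loss = ½ × 36.9697 × 6.1 = $112.76 thousand.

$112.76 thousand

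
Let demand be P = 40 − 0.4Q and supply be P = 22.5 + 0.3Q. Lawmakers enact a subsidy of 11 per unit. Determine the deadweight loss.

86.43

Competitive equilibrium: 40 − 0.4Q = 22.5 + 0.3Q → Q* = 25, P* = 30.
The subsidy lowers effective supply by 11: P = 11.5 + 0.3Q.
New quantity: 40 − 0.4Q = 11.5 + 0.3Q → Q' = 40.7143.
Overproduction ΔQ = 40.7143 − 25 = 15.7143; wedge = subsidy = 11.
Welfare loss = ½ × 15.7143 × 11 = 86.43.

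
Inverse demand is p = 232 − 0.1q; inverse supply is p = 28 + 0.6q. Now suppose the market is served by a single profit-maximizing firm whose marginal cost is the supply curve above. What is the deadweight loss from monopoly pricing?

Competitive equilibrium: 232 − 0.1q = 28 + 0.6q → q* = 291.4286, p* = 202.8571.
Marginal revenue: MR = 232 − 0.2q. Set MR = MC: 232 − 0.2q = 28 + 0.6q → q_m = 255.
Price p_m = 232 − 0.1·255 = 206.5; MC(q_m) = 28 + 0.6·255 = 181.
Competitive q* = 291.4286, so Δq = 36.4286; wedge = 206.5 − 181 = 25.5.
Deadweight loss = ½ × 36.4286 × 25.5 = 464.46.

464.46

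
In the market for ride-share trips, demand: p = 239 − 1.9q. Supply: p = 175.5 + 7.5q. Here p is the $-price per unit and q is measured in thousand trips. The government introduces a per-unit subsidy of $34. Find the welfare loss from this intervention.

Competitive equilibrium: 239 − 1.9q = 175.5 + 7.5q → q* = 6.7553, p* = 226.1649.
The subsidy lowers effective supply by 34: p = 141.5 + 7.5q.
New quantity: 239 − 1.9q = 141.5 + 7.5q → q' = 10.3723.
Overproduction Δq = 10.3723 − 6.7553 = 3.617; wedge = subsidy = 34.
Deadweight loss = ½ × 3.617 × 34 = $61.49 thousand.

$61.49 thousand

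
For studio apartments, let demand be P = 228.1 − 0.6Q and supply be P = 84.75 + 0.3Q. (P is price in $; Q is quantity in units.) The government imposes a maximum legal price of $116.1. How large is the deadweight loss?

Competitive equilibrium: 228.1 − 0.6Q = 84.75 + 0.3Q → Q* = 159.2778, P* = 132.5333.
At the ceiling P = 116.1, quantity supplied = (116.1 − 84.75)/0.3 = 104.5.
Willingness to pay at Q' = 104.5: 228.1 − 0.6·104.5 = 165.4.
ΔQ = 159.2778 − 104.5 = 54.7778; wedge = 165.4 − 116.1 = 49.3.
DWL = ½ × 54.7778 × 49.3 = $1350.27.

$1350.27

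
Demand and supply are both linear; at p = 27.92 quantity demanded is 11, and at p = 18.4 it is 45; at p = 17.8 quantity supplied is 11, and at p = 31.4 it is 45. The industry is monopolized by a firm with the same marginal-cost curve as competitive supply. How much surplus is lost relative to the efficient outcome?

Demand slope = (18.4 − 27.92)/(45 − 11) = −0.28, so p = 31 − 0.28q.
Supply slope = (31.4 − 17.8)/(45 − 11) = 0.4, so p = 13.4 + 0.4q.
Competitive equilibrium: 31 − 0.28q = 13.4 + 0.4q → q* = 25.8824, p* = 23.7529.
Marginal revenue: MR = 31 − 0.56q. Set MR = MC: 31 − 0.56q = 13.4 + 0.4q → q_m = 18.3333.
Price p_m = 31 − 0.28·18.3333 = 25.8667; MC(q_m) = 13.4 + 0.4·18.3333 = 20.7333.
Competitive q* = 25.8824, so Δq = 7.5491; wedge = 25.8667 − 20.7333 = 5.1334.
The triangle = ½ × 7.5491 × 5.1334 = 19.38.

19.38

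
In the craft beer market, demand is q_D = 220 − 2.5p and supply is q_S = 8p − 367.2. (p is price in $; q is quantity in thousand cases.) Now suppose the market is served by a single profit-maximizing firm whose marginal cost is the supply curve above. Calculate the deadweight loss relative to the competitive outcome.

$315.65 thousand

In inverse form: demand p = 88 − 0.4q, supply p = 45.9 + 0.125q.
Competitive equilibrium: 88 − 0.4q = 45.9 + 0.125q → q* = 80.1905, p* = 55.9238.
Marginal revenue: MR = 88 − 0.8q. Set MR = MC: 88 − 0.8q = 45.9 + 0.125q → q_m = 45.5135.
Price p_m = 88 − 0.4·45.5135 = 69.7946; MC(q_m) = 45.9 + 0.125·45.5135 = 51.5892.
Competitive q* = 80.1905, so Δq = 34.677; wedge = 69.7946 − 51.5892 = 18.2054.
The triangle = ½ × 34.677 × 18.2054 = $315.65 thousand.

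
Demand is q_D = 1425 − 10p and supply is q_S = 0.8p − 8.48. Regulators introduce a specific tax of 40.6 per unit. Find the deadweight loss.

610.50

In inverse form: demand p = 142.5 − 0.1q, supply p = 10.6 + 1.25q.
Competitive equilibrium: 142.5 − 0.1q = 10.6 + 1.25q → q* = 97.7037, p* = 132.7296.
With the tax, the buyer price exceeds the seller price by 40.6: (142.5 − 0.1q) − (10.6 + 1.25q) = 40.6 → q' = 67.6296.
Δq = 97.7037 − 67.6296 = 30.0741; the wedge equals the tax, 40.6.
DWL = ½ × 30.0741 × 40.6 = 610.50.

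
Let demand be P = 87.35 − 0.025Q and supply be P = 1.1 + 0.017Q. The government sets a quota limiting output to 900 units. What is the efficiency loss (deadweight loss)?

27945.27

Competitive equilibrium: 87.35 − 0.025Q = 1.1 + 0.017Q → Q* = 2053.5714, P* = 36.0107.
At Q = 900: demand price = 87.35 − 0.025·900 = 64.85; supply price = 1.1 + 0.017·900 = 16.4.
ΔQ = 2053.5714 − 900 = 1153.5714; wedge = 64.85 − 16.4 = 48.45.
Deadweight loss = ½ × 1153.5714 × 48.45 = 27945.27.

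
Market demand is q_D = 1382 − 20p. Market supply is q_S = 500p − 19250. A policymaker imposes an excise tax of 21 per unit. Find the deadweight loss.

4240.38

In inverse form: demand p = 69.1 − 0.05q, supply p = 38.5 + 0.002q.
Competitive equilibrium: 69.1 − 0.05q = 38.5 + 0.002q → q* = 588.4615, p* = 39.6769.
With the tax, the buyer price exceeds the seller price by 21: (69.1 − 0.05q) − (38.5 + 0.002q) = 21 → q' = 184.6154.
Δq = 588.4615 − 184.6154 = 403.8461; the wedge equals the tax, 21.
Welfare loss = ½ × 403.8461 × 21 = 4240.38.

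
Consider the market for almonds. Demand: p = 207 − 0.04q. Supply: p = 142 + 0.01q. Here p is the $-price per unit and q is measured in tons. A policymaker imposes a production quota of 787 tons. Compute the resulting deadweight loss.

$6579.225

Competitive equilibrium: 207 − 0.04q = 142 + 0.01q → q* = 1300, p* = 155.
At q = 787: demand price = 207 − 0.04·787 = 175.52; supply price = 142 + 0.01·787 = 149.87.
Δq = 1300 − 787 = 513; wedge = 175.52 − 149.87 = 25.65.
The triangle = ½ × 513 × 25.65 = $6579.225.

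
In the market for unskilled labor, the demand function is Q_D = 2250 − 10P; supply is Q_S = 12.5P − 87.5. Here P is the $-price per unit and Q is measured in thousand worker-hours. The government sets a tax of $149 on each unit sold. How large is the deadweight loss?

$61669.44 thousand

In inverse form: demand P = 225 − 0.1Q, supply P = 7 + 0.08Q.
Competitive equilibrium: 225 − 0.1Q = 7 + 0.08Q → Q* = 1211.11111, P* = 103.88889.
With the tax, the buyer price exceeds the seller price by 149: (225 − 0.1Q) − (7 + 0.08Q) = 149 → Q' = 383.33333.
ΔQ = 1211.11111 − 383.33333 = 827.77778; the wedge equals the tax, 149.
The triangle = ½ × 827.77778 × 149 = $61669.44 thousand.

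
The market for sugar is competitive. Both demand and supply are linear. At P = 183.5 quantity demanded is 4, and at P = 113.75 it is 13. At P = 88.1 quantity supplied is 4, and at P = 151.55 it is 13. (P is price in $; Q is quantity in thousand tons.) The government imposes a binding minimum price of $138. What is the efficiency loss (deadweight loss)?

$2.45 thousand

Demand slope = (113.75 − 183.5)/(13 − 4) = −7.75, so P = 214.5 − 7.75Q.
Supply slope = (151.55 − 88.1)/(13 − 4) = 7.05, so P = 59.9 + 7.05Q.
Competitive equilibrium: 214.5 − 7.75Q = 59.9 + 7.05Q → Q* = 10.4459, P* = 133.5439.
At the floor P = 138, quantity demanded = (214.5 − 138)/7.75 = 9.871.
Sellers' marginal cost at Q' = 9.871: 59.9 + 7.05·9.871 = 129.4906.
ΔQ = 10.4459 − 9.871 = 0.5749; wedge = 138 − 129.4906 = 8.5094.
DWL = ½ × 0.5749 × 8.5094 = $2.45 thousand.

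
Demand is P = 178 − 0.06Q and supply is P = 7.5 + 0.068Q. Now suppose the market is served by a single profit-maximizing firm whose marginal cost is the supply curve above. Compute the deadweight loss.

11566.33

Competitive equilibrium: 178 − 0.06Q = 7.5 + 0.068Q → Q* = 1332.0313, P* = 98.0781.
Marginal revenue: MR = 178 − 0.12Q. Set MR = MC: 178 − 0.12Q = 7.5 + 0.068Q → Q_m = 906.9149.
Price P_m = 178 − 0.06·906.9149 = 123.5851; MC(Q_m) = 7.5 + 0.068·906.9149 = 69.1702.
Competitive Q* = 1332.0313, so ΔQ = 425.1164; wedge = 123.5851 − 69.1702 = 54.4149.
Welfare loss = ½ × 425.1164 × 54.4149 = 11566.33.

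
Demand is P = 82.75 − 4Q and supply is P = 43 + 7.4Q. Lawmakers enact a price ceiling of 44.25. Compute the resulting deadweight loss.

Competitive equilibrium: 82.75 − 4Q = 43 + 7.4Q → Q* = 3.4868, P* = 68.8026.
At the ceiling P = 44.25, quantity supplied = (44.25 − 43)/7.4 = 0.1689.
Willingness to pay at Q' = 0.1689: 82.75 − 4·0.1689 = 82.0744.
ΔQ = 3.4868 − 0.1689 = 3.3179; wedge = 82.0744 − 44.25 = 37.8244.
Deadweight loss = ½ × 3.3179 × 37.8244 = 62.75.

62.75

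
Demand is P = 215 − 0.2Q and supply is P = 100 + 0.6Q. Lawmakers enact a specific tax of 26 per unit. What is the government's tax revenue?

Competitive equilibrium: 215 − 0.2Q = 100 + 0.6Q → Q* = 143.75, P* = 186.25.
With the tax, the buyer price exceeds the seller price by 26: (215 − 0.2Q) − (100 + 0.6Q) = 26 → Q' = 111.25.
Tax revenue = 26 × 111.25 = 2892.50.

2892.50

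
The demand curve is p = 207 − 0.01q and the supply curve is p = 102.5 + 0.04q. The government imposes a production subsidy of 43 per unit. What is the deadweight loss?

18490

Competitive equilibrium: 207 − 0.01q = 102.5 + 0.04q → q* = 2090, p* = 186.1.
The subsidy lowers effective supply by 43: p = 59.5 + 0.04q.
New quantity: 207 − 0.01q = 59.5 + 0.04q → q' = 2950.
Overproduction Δq = 2950 − 2090 = 860; wedge = subsidy = 43.
Deadweight loss = ½ × 860 × 43 = 18490.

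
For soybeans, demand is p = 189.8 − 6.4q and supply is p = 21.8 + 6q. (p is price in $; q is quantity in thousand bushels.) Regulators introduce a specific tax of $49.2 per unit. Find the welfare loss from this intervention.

Competitive equilibrium: 189.8 − 6.4q = 21.8 + 6q → q* = 13.5484, p* = 103.0903.
With the tax, the buyer price exceeds the seller price by 49.2: (189.8 − 6.4q) − (21.8 + 6q) = 49.2 → q' = 9.5806.
Δq = 13.5484 − 9.5806 = 3.9678; the wedge equals the tax, 49.2.
Deadweight loss = ½ × 3.9678 × 49.2 = $97.61 thousand.

$97.61 thousand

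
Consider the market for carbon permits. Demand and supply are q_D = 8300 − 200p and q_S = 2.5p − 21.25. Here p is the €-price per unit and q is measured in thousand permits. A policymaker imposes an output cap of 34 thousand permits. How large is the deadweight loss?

In inverse form: demand p = 41.5 − 0.005q, supply p = 8.5 + 0.4q.
Competitive equilibrium: 41.5 − 0.005q = 8.5 + 0.4q → q* = 81.4815, p* = 41.0926.
At q = 34: demand price = 41.5 − 0.005·34 = 41.33; supply price = 8.5 + 0.4·34 = 22.1.
Δq = 81.4815 − 34 = 47.4815; wedge = 41.33 − 22.1 = 19.23.
Deadweight loss = ½ × 47.4815 × 19.23 = €456.53 thousand.

€456.53 thousand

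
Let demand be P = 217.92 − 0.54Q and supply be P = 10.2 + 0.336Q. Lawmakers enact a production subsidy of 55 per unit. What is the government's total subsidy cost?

16494.98

Competitive equilibrium: 217.92 − 0.54Q = 10.2 + 0.336Q → Q* = 237.1233, P* = 89.8734.
The subsidy lowers effective supply by 55: P = 0.336Q − 44.8.
New quantity: 217.92 − 0.54Q = 0.336Q − 44.8 → Q' = 299.9087.
Total subsidy cost = 55 × 299.9087 = 16494.98.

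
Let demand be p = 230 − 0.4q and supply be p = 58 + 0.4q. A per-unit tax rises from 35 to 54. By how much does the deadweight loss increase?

Competitive equilibrium: 230 − 0.4q = 58 + 0.4q → q* = 215, p* = 144.
For a per-unit tax t: Δq = t/0.8, so DWL = ½·t·(t/0.8) = t²/1.6.
At t = 35: DWL = 765.625. At t = 54: DWL = 1822.5.
Increase = 1822.5 − 765.625 = 1056.875.

1056.875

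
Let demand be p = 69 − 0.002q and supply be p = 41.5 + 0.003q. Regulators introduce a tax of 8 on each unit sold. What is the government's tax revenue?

31200

Competitive equilibrium: 69 − 0.002q = 41.5 + 0.003q → q* = 5500, p* = 58.
With the tax, the buyer price exceeds the seller price by 8: (69 − 0.002q) − (41.5 + 0.003q) = 8 → q' = 3900.
Tax revenue = 8 × 3900 = 31200.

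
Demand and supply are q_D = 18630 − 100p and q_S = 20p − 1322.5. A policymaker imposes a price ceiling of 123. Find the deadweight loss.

In inverse form: demand p = 186.3 − 0.01q, supply p = 66.125 + 0.05q.
Competitive equilibrium: 186.3 − 0.01q = 66.125 + 0.05q → q* = 2002.9167, p* = 166.2708.
At the ceiling p = 123, quantity supplied = (123 − 66.125)/0.05 = 1137.5.
Willingness to pay at q' = 1137.5: 186.3 − 0.01·1137.5 = 174.925.
Δq = 2002.9167 − 1137.5 = 865.4167; wedge = 174.925 − 123 = 51.925.
The triangle = ½ × 865.4167 × 51.925 = 22468.38.

22468.38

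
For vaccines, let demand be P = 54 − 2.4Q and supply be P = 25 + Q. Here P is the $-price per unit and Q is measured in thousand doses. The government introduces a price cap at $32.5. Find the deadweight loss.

Competitive equilibrium: 54 − 2.4Q = 25 + Q → Q* = 8.5294, P* = 33.5294.
At the ceiling P = 32.5, quantity supplied = (32.5 − 25)/1 = 7.5.
Willingness to pay at Q' = 7.5: 54 − 2.4·7.5 = 36.
ΔQ = 8.5294 − 7.5 = 1.0294; wedge = 36 − 32.5 = 3.5.
Deadweight loss = ½ × 1.0294 × 3.5 = $1.80 thousand.

$1.80 thousand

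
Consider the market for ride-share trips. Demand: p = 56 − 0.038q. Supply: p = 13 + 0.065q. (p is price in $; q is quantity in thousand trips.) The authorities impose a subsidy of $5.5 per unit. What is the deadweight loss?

Competitive equilibrium: 56 − 0.038q = 13 + 0.065q → q* = 417.4757, p* = 40.1359.
The subsidy lowers effective supply by 5.5: p = 7.5 + 0.065q.
New quantity: 56 − 0.038q = 7.5 + 0.065q → q' = 470.8738.
Overproduction Δq = 470.8738 − 417.4757 = 53.3981; wedge = subsidy = 5.5.
Welfare loss = ½ × 53.3981 × 5.5 = $146.84 thousand.

$146.84 thousand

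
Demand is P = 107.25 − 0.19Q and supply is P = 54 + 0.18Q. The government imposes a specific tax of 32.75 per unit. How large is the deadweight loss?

Competitive equilibrium: 107.25 − 0.19Q = 54 + 0.18Q → Q* = 143.9189, P* = 79.9054.
With the tax, the buyer price exceeds the seller price by 32.75: (107.25 − 0.19Q) − (54 + 0.18Q) = 32.75 → Q' = 55.4054.
ΔQ = 143.9189 − 55.4054 = 88.5135; the wedge equals the tax, 32.75.
DWL = ½ × 88.5135 × 32.75 = 1449.41.

1449.41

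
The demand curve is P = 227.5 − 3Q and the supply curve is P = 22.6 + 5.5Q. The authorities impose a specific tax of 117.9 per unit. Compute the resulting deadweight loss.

Competitive equilibrium: 227.5 − 3Q = 22.6 + 5.5Q → Q* = 24.1059, P* = 155.1824.
With the tax, the buyer price exceeds the seller price by 117.9: (227.5 − 3Q) − (22.6 + 5.5Q) = 117.9 → Q' = 10.2353.
ΔQ = 24.1059 − 10.2353 = 13.8706; the wedge equals the tax, 117.9.
DWL = ½ × 13.8706 × 117.9 = 817.67.

817.67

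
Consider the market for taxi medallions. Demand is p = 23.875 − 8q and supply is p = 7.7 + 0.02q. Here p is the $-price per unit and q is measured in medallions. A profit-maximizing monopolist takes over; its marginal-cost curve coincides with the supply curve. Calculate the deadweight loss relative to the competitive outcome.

$4.07

Competitive equilibrium: 23.875 − 8q = 7.7 + 0.02q → q* = 2.0168, p* = 7.7403.
Marginal revenue: MR = 23.875 − 16q. Set MR = MC: 23.875 − 16q = 7.7 + 0.02q → q_m = 1.0097.
Price p_m = 23.875 − 8·1.0097 = 15.7974; MC(q_m) = 7.7 + 0.02·1.0097 = 7.7202.
Competitive q* = 2.0168, so Δq = 1.0071; wedge = 15.7974 − 7.7202 = 8.0772.
Welfare loss = ½ × 1.0071 × 8.0772 = $4.07.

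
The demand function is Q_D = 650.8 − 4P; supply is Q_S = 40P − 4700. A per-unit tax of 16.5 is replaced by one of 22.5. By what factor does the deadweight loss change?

In inverse form: demand P = 162.7 − 0.25Q, supply P = 117.5 + 0.025Q.
Competitive equilibrium: 162.7 − 0.25Q = 117.5 + 0.025Q → Q* = 164.3636, P* = 121.6091.
For a per-unit tax t: ΔQ = t/0.275, so DWL = ½·t·(t/0.275) = t²/0.55.
At t = 16.5: DWL = 495. At t = 22.5: DWL = 920.455.
Ratio = (22.5/16.5)² = 1.860.

1.860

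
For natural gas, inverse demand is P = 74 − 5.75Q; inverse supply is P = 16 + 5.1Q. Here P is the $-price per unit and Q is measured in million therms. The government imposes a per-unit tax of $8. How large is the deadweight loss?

Competitive equilibrium: 74 − 5.75Q = 16 + 5.1Q → Q* = 5.3456, P* = 43.2627.
With the tax, the buyer price exceeds the seller price by 8: (74 − 5.75Q) − (16 + 5.1Q) = 8 → Q' = 4.6083.
ΔQ = 5.3456 − 4.6083 = 0.7373; the wedge equals the tax, 8.
DWL = ½ × 0.7373 × 8 = $2.95 million.

$2.95 million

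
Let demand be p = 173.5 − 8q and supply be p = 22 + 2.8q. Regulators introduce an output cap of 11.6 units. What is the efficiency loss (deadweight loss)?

31.83

Competitive equilibrium: 173.5 − 8q = 22 + 2.8q → q* = 14.0278, p* = 61.2778.
At q = 11.6: demand price = 173.5 − 8·11.6 = 80.7; supply price = 22 + 2.8·11.6 = 54.48.
Δq = 14.0278 − 11.6 = 2.4278; wedge = 80.7 − 54.48 = 26.22.
Welfare loss = ½ × 2.4278 × 26.22 = 31.83.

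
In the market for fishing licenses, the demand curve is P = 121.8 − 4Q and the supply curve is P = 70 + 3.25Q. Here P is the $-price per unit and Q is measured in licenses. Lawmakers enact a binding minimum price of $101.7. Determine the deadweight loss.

$16.29

Competitive equilibrium: 121.8 − 4Q = 70 + 3.25Q → Q* = 7.1448, P* = 93.2207.
At the floor P = 101.7, quantity demanded = (121.8 − 101.7)/4 = 5.025.
Sellers' marginal cost at Q' = 5.025: 70 + 3.25·5.025 = 86.3313.
ΔQ = 7.1448 − 5.025 = 2.1198; wedge = 101.7 − 86.3313 = 15.3687.
Welfare loss = ½ × 2.1198 × 15.3687 = $16.29.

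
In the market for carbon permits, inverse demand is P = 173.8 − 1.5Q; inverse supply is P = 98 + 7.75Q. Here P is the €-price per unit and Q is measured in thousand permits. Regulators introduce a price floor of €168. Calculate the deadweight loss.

Competitive equilibrium: 173.8 − 1.5Q = 98 + 7.75Q → Q* = 8.1946, P* = 161.5081.
At the floor P = 168, quantity demanded = (173.8 − 168)/1.5 = 3.8667.
Sellers' marginal cost at Q' = 3.8667: 98 + 7.75·3.8667 = 127.9669.
ΔQ = 8.1946 − 3.8667 = 4.3279; wedge = 168 − 127.9669 = 40.0331.
DWL = ½ × 4.3279 × 40.0331 = €86.63 thousand.

€86.63 thousand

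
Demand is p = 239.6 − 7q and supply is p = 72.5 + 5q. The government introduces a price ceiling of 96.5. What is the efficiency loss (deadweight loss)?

499.59

Competitive equilibrium: 239.6 − 7q = 72.5 + 5q → q* = 13.925, p* = 142.125.
At the ceiling p = 96.5, quantity supplied = (96.5 − 72.5)/5 = 4.8.
Willingness to pay at q' = 4.8: 239.6 − 7·4.8 = 206.
Δq = 13.925 − 4.8 = 9.125; wedge = 206 − 96.5 = 109.5.
Deadweight loss = ½ × 9.125 × 109.5 = 499.59.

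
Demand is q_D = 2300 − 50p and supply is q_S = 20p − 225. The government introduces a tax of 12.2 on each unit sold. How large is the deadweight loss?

In inverse form: demand p = 46 − 0.02q, supply p = 11.25 + 0.05q.
Competitive equilibrium: 46 − 0.02q = 11.25 + 0.05q → q* = 496.4286, p* = 36.0714.
With the tax, the buyer price exceeds the seller price by 12.2: (46 − 0.02q) − (11.25 + 0.05q) = 12.2 → q' = 322.1429.
Δq = 496.4286 − 322.1429 = 174.2857; the wedge equals the tax, 12.2.
The triangle = ½ × 174.2857 × 12.2 = 1063.14.

1063.14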